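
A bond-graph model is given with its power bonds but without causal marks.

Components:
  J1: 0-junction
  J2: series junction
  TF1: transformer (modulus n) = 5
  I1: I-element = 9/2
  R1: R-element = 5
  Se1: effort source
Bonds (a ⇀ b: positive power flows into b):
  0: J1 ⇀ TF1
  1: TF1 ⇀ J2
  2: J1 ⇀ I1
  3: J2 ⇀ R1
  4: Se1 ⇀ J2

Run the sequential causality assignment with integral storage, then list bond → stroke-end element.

b4 stroke at J2  (Se1: effort source, stroke at far end)
b2 stroke at I1  (I1 outputs flow p/I1)
b0 stroke at J1  (only one effort-in slot at J1)
b1 stroke at TF1  (TF TF1: opposite of bond 0)
b3 stroke at J2  (common-f at J2 fixed by 1)

#0 →J1
#1 →TF1
#2 →I1
#3 →J2
#4 →J2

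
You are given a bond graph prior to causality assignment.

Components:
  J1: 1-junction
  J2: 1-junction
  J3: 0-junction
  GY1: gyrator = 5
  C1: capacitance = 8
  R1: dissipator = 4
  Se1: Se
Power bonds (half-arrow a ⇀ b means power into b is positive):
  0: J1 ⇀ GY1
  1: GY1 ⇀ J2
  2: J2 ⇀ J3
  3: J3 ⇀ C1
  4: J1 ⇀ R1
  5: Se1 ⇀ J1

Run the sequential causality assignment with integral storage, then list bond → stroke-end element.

b5 stroke→J1  (Se1: effort source, stroke at far end)
b3 stroke→J3  (C1: C, integral causality)
b2 stroke→J2  (common-e at J3 fixed by 3)
b1 stroke→GY1  (J2 needs exactly one f-in)
b0 stroke→GY1  (GY1 both-in/both-out from 1)
b4 stroke→J1  (common-f at J1 fixed by 0)

β0 →GY1
β1 →GY1
β2 →J2
β3 →J3
β4 →J1
β5 →J1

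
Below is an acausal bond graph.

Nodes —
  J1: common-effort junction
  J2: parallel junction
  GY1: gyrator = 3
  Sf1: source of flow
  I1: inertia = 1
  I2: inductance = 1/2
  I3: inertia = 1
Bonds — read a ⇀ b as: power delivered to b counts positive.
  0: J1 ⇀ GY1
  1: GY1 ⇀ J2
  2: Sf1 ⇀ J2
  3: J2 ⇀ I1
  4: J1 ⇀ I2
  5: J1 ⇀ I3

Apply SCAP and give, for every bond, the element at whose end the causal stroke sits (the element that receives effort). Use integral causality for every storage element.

β0 |J1
β1 |J2
β2 |Sf1
β3 |I1
β4 |I2
β5 |I3

β2 |Sf1  (Sf1: flow source, stroke at near end)
β3 |I1  (I1 outputs flow p/I1)
β1 |J2  (J2: last free bond brings effort in)
β0 |J1  (GY1: gyrator matches bond 1)
β4 |I2  (0-jn J1 has e-setter on 0)
β5 |I3  (J1 effort already set via bond 0)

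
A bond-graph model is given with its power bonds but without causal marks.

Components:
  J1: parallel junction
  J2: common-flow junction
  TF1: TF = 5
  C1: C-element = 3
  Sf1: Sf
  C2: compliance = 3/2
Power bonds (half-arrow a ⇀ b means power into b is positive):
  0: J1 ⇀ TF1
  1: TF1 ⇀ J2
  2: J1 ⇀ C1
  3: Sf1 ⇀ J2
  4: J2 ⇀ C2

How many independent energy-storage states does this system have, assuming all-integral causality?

b3 →Sf1  (Sf1 fixes flow; stroke at Sf1)
b1 →J2  (1-jn J2 has f-setter on 3)
b4 →J2  (J2 flow already set via bond 3)
b0 →TF1  (TF1: transformer flips bond 1)
b2 →J1  (J1 needs exactly one e-in)

2  (C1, C2 all integral)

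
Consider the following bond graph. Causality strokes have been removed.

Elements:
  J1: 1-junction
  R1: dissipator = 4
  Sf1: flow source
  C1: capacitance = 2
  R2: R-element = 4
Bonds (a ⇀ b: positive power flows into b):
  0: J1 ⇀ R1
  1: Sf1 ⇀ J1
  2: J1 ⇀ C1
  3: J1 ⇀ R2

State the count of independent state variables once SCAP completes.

b1 stroke at Sf1  (source Sf1 imposes f)
b0 stroke at J1  (1-jn J1 has f-setter on 1)
b2 stroke at J1  (common-f at J1 fixed by 1)
b3 stroke at J1  (1-jn J1 has f-setter on 1)

1  (C1 all integral)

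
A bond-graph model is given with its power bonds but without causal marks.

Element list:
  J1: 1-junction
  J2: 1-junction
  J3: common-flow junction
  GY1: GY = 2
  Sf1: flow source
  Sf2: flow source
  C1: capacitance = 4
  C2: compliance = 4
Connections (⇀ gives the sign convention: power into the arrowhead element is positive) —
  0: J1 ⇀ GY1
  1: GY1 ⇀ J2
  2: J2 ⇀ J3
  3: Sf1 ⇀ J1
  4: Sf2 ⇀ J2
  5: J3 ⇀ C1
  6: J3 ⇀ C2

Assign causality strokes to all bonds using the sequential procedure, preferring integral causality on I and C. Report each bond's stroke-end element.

bond 0 stroke→J1
bond 1 stroke→J2
bond 2 stroke→J2
bond 3 stroke→Sf1
bond 4 stroke→Sf2
bond 5 stroke→J3
bond 6 stroke→J3

b3 →Sf1  (source Sf1 imposes f)
b4 →Sf2  (source Sf2 imposes f)
b0 →J1  (J1 flow already set via bond 3)
b1 →J2  (1-jn J2 has f-setter on 4)
b2 →J2  (J2 flow already set via bond 4)
b5 →J3  (1-jn J3 has f-setter on 2)
b6 →J3  (J3: bond 2 brought flow, rest push out)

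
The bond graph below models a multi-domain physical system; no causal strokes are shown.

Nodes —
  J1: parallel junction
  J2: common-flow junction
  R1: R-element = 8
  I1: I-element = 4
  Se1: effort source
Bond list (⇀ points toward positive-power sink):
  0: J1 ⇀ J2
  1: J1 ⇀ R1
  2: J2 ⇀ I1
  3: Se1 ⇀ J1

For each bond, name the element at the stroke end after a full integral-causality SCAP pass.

#0 stroke at J2
#1 stroke at R1
#2 stroke at I1
#3 stroke at J1

#3 |J1  (Se1: effort source, stroke at far end)
#0 |J2  (J1 effort already set via bond 3)
#1 |R1  (0-jn J1 has e-setter on 3)
#2 |I1  (closing 1-jn rule on J2)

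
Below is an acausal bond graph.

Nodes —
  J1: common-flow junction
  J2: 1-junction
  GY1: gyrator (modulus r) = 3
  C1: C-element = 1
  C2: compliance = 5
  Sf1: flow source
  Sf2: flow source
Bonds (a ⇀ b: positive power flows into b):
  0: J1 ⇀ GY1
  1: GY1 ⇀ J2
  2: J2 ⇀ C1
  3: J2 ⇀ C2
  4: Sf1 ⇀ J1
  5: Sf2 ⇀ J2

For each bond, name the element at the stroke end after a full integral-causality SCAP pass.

#4 |Sf1  (Sf1: flow source, stroke at near end)
#5 |Sf2  (Sf2: flow source, stroke at near end)
#0 |J1  (J1: bond 4 brought flow, rest push out)
#1 |J2  (J2: bond 5 brought flow, rest push out)
#2 |J2  (J2: bond 5 brought flow, rest push out)
#3 |J2  (1-jn J2 has f-setter on 5)

#0 stroke at J1
#1 stroke at J2
#2 stroke at J2
#3 stroke at J2
#4 stroke at Sf1
#5 stroke at Sf2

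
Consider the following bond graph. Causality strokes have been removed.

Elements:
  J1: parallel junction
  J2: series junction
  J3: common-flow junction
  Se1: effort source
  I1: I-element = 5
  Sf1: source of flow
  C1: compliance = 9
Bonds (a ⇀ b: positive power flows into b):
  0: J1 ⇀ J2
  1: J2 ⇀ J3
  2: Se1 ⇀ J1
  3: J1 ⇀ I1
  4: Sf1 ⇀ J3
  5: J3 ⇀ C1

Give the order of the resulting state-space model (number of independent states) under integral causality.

bond 2 →J1  (Se1 fixes effort; stroke away)
bond 4 →Sf1  (Sf1: flow source, stroke at near end)
bond 0 →J2  (0-jn J1 has e-setter on 2)
bond 3 →I1  (common-e at J1 fixed by 2)
bond 1 →J3  (J2: last free bond brings flow in)
bond 5 →J3  (J3 flow already set via bond 4)

2  (C1, I1 all integral)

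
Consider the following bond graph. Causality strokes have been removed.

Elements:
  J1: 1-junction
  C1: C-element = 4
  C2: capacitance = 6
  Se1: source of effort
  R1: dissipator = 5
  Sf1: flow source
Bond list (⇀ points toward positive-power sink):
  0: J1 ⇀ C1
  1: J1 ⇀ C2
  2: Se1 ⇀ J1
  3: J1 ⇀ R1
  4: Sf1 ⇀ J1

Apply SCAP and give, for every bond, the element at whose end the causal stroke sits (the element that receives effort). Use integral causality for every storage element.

β2 stroke at J1  (Se1: effort source, stroke at far end)
β4 stroke at Sf1  (Sf1 (Sf) sets flow on bond)
β0 stroke at J1  (J1: bond 4 brought flow, rest push out)
β1 stroke at J1  (J1 flow already set via bond 4)
β3 stroke at J1  (J1 flow already set via bond 4)

bond 0 →J1
bond 1 →J1
bond 2 →J1
bond 3 →J1
bond 4 →Sf1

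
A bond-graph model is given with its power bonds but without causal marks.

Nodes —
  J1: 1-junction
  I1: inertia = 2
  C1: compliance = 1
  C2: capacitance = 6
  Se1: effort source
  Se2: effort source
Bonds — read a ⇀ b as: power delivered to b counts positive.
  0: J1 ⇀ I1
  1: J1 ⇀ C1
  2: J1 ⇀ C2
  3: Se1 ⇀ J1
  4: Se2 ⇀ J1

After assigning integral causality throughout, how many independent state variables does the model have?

3  (C1, C2, I1 all integral)

#3 stroke→J1  (source Se1 imposes e)
#4 stroke→J1  (Se2 (Se) sets effort on bond)
#0 stroke→I1  (I1 integral (f out))
#1 stroke→J1  (J1 flow already set via bond 0)
#2 stroke→J1  (J1: bond 0 brought flow, rest push out)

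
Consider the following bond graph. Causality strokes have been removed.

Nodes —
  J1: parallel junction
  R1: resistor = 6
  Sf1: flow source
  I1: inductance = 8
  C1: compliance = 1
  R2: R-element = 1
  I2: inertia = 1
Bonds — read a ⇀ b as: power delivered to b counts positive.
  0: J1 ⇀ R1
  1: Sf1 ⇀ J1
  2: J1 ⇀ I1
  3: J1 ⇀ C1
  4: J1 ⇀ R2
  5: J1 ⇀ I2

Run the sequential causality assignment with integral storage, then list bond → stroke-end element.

#0 stroke at R1
#1 stroke at Sf1
#2 stroke at I1
#3 stroke at J1
#4 stroke at R2
#5 stroke at I2

bond 1 stroke at Sf1  (source Sf1 imposes f)
bond 2 stroke at I1  (prefer integral on I1)
bond 3 stroke at J1  (C1 integral (e out))
bond 0 stroke at R1  (0-jn J1 has e-setter on 3)
bond 4 stroke at R2  (J1 effort already set via bond 3)
bond 5 stroke at I2  (J1 effort already set via bond 3)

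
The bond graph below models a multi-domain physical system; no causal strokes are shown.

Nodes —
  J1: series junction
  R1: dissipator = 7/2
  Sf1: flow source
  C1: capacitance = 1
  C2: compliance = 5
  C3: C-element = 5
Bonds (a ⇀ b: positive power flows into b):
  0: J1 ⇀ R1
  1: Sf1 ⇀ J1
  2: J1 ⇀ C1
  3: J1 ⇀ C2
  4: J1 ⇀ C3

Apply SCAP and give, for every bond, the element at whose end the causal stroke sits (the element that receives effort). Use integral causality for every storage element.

#0 →J1
#1 →Sf1
#2 →J1
#3 →J1
#4 →J1

b1 stroke at Sf1  (Sf1 fixes flow; stroke at Sf1)
b0 stroke at J1  (J1 flow already set via bond 1)
b2 stroke at J1  (J1 flow already set via bond 1)
b3 stroke at J1  (J1: bond 1 brought flow, rest push out)
b4 stroke at J1  (J1: bond 1 brought flow, rest push out)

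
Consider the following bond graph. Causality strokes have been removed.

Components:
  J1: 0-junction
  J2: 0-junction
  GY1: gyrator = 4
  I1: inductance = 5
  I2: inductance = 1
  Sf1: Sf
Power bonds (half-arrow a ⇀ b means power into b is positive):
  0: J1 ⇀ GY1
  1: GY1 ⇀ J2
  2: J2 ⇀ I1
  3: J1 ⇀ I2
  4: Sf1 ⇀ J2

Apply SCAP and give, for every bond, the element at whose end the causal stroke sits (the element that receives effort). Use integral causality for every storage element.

bond 0 stroke→J1
bond 1 stroke→J2
bond 2 stroke→I1
bond 3 stroke→I2
bond 4 stroke→Sf1

b4 stroke at Sf1  (source Sf1 imposes f)
b2 stroke at I1  (I1: I, integral causality)
b1 stroke at J2  (only one effort-in slot at J2)
b0 stroke at J1  (GY1: gyrator matches bond 1)
b3 stroke at I2  (J1: bond 0 brought effort, rest push out)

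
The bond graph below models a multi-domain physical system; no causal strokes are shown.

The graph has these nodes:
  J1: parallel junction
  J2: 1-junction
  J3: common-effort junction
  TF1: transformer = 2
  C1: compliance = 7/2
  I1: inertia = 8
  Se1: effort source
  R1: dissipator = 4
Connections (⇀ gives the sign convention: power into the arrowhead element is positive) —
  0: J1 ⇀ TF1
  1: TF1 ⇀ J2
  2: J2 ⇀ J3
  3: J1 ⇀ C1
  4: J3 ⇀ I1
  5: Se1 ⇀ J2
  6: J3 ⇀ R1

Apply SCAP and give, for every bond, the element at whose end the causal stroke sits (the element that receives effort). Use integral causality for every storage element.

#0 →TF1
#1 →J2
#2 →J3
#3 →J1
#4 →I1
#5 →J2
#6 →R1

β5 stroke→J2  (source Se1 imposes e)
β3 stroke→J1  (C1 outputs effort q/C1)
β0 stroke→TF1  (common-e at J1 fixed by 3)
β1 stroke→J2  (TF1: transformer flips bond 0)
β2 stroke→J3  (only one flow-in slot at J2)
β4 stroke→I1  (0-jn J3 has e-setter on 2)
β6 stroke→R1  (0-jn J3 has e-setter on 2)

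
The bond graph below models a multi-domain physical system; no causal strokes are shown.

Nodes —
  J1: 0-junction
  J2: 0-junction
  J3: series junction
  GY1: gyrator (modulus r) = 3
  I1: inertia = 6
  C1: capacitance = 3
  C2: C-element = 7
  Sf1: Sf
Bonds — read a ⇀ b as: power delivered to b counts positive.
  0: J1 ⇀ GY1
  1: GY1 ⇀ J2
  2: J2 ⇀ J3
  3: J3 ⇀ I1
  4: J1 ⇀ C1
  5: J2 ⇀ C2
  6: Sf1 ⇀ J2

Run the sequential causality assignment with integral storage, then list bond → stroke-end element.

b6 stroke→Sf1  (source Sf1 imposes f)
b3 stroke→I1  (I1 integral (f out))
b2 stroke→J3  (common-f at J3 fixed by 3)
b4 stroke→J1  (C1 integral (e out))
b0 stroke→GY1  (0-jn J1 has e-setter on 4)
b1 stroke→GY1  (GY1: gyrator matches bond 0)
b5 stroke→J2  (J2 needs exactly one e-in)

#0 |GY1
#1 |GY1
#2 |J3
#3 |I1
#4 |J1
#5 |J2
#6 |Sf1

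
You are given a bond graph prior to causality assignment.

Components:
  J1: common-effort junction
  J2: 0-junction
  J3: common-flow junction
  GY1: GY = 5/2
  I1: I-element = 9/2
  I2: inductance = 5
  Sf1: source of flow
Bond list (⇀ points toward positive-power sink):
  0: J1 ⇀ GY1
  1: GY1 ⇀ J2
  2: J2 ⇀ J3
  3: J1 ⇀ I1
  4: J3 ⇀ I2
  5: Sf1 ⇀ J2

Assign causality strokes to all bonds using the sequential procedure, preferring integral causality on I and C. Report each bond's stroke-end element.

bond 0 |J1
bond 1 |J2
bond 2 |J3
bond 3 |I1
bond 4 |I2
bond 5 |Sf1

bond 5 |Sf1  (Sf1 fixes flow; stroke at Sf1)
bond 3 |I1  (I1 integral (f out))
bond 0 |J1  (closing 0-jn rule on J1)
bond 1 |J2  (GY GY1: same side as bond 0)
bond 2 |J3  (0-jn J2 has e-setter on 1)
bond 4 |I2  (J3 needs exactly one f-in)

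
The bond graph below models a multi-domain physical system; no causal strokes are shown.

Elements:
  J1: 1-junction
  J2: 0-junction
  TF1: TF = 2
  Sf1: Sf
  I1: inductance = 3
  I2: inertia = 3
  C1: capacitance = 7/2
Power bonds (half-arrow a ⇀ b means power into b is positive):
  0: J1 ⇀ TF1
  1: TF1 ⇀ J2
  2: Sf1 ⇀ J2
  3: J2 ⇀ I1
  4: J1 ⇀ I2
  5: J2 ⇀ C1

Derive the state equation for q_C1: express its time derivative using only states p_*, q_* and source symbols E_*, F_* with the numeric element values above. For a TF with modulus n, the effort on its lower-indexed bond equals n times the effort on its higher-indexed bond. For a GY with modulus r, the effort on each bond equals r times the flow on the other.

dq_C1/dt = F_Sf1 - p_I1/3 + 2*p_I2/3

bond 2 →Sf1  (Sf1 (Sf) sets flow on bond)
bond 3 →I1  (I1: I, integral causality)
bond 4 →I2  (I2: I, integral causality)
bond 0 →J1  (1-jn J1 has f-setter on 4)
bond 1 →TF1  (through TF1, causality passes straight; one stroke at TF1)
bond 5 →J2  (closing 0-jn rule on J2)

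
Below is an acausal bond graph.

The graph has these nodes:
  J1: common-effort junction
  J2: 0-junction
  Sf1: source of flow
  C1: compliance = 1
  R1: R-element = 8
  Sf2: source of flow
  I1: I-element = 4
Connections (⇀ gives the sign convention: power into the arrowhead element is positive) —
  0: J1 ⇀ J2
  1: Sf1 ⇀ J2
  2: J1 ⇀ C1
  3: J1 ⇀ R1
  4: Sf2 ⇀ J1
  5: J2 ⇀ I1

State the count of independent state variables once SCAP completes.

#1 |Sf1  (Sf1 (Sf) sets flow on bond)
#4 |Sf2  (Sf2 (Sf) sets flow on bond)
#2 |J1  (C1: C, integral causality)
#0 |J2  (common-e at J1 fixed by 2)
#3 |R1  (common-e at J1 fixed by 2)
#5 |I1  (0-jn J2 has e-setter on 0)

2  (C1, I1 all integral)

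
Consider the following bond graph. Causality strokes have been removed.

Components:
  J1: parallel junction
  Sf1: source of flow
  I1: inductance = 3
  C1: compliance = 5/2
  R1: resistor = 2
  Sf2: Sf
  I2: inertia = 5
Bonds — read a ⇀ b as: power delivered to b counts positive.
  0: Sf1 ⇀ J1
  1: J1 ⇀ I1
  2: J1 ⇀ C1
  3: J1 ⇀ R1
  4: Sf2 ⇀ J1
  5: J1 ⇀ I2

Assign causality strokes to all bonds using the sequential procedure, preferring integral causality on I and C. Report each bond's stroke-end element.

b0 stroke→Sf1  (Sf1 (Sf) sets flow on bond)
b4 stroke→Sf2  (Sf2 fixes flow; stroke at Sf2)
b1 stroke→I1  (prefer integral on I1)
b2 stroke→J1  (C1: C, integral causality)
b3 stroke→R1  (common-e at J1 fixed by 2)
b5 stroke→I2  (J1 effort already set via bond 2)

b0 stroke→Sf1
b1 stroke→I1
b2 stroke→J1
b3 stroke→R1
b4 stroke→Sf2
b5 stroke→I2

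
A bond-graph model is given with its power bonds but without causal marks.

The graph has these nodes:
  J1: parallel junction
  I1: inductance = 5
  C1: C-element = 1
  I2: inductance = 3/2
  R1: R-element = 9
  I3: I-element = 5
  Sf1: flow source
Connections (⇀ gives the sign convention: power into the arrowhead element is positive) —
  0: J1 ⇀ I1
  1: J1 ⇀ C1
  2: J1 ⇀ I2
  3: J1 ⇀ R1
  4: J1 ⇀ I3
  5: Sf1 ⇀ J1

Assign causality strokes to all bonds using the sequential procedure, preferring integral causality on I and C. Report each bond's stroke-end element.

bond 5 stroke→Sf1  (Sf1 fixes flow; stroke at Sf1)
bond 0 stroke→I1  (I1 outputs flow p/I1)
bond 1 stroke→J1  (prefer integral on C1)
bond 2 stroke→I2  (0-jn J1 has e-setter on 1)
bond 3 stroke→R1  (common-e at J1 fixed by 1)
bond 4 stroke→I3  (J1: bond 1 brought effort, rest push out)

#0 stroke at I1
#1 stroke at J1
#2 stroke at I2
#3 stroke at R1
#4 stroke at I3
#5 stroke at Sf1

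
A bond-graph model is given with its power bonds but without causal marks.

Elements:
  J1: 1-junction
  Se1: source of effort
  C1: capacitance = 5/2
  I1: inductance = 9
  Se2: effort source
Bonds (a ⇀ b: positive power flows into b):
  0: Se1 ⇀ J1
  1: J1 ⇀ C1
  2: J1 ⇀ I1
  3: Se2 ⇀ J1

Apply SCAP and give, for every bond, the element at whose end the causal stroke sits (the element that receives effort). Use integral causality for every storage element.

β0 |J1  (Se1 (Se) sets effort on bond)
β3 |J1  (Se2: effort source, stroke at far end)
β1 |J1  (C1 outputs effort q/C1)
β2 |I1  (only one flow-in slot at J1)

#0 stroke at J1
#1 stroke at J1
#2 stroke at I1
#3 stroke at J1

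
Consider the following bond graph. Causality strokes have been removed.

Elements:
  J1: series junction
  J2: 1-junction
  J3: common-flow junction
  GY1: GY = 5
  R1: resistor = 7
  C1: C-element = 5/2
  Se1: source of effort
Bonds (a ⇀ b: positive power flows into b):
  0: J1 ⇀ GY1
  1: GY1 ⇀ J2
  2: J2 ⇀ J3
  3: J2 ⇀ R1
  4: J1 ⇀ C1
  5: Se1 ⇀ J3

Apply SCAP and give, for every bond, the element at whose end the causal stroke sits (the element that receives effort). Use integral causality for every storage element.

#0 |GY1
#1 |GY1
#2 |J2
#3 |J2
#4 |J1
#5 |J3

β5 stroke→J3  (Se1 fixes effort; stroke away)
β2 stroke→J2  (closing 1-jn rule on J3)
β4 stroke→J1  (C1 outputs effort q/C1)
β0 stroke→GY1  (only one flow-in slot at J1)
β1 stroke→GY1  (GY1: gyrator matches bond 0)
β3 stroke→J2  (common-f at J2 fixed by 1)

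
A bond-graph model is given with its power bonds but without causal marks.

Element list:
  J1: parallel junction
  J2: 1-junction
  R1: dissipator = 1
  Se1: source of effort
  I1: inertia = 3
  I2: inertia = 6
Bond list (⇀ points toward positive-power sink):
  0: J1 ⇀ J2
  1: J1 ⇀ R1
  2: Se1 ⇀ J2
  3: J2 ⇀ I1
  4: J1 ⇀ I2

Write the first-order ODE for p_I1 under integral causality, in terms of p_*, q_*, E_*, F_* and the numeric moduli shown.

dp_I1/dt = E_Se1 - p_I1/3 - p_I2/6

b2 |J2  (Se1: effort source, stroke at far end)
b3 |I1  (I1 integral (f out))
b0 |J2  (J2: bond 3 brought flow, rest push out)
b4 |I2  (I2 integral (f out))
b1 |J1  (J1: last free bond brings effort in)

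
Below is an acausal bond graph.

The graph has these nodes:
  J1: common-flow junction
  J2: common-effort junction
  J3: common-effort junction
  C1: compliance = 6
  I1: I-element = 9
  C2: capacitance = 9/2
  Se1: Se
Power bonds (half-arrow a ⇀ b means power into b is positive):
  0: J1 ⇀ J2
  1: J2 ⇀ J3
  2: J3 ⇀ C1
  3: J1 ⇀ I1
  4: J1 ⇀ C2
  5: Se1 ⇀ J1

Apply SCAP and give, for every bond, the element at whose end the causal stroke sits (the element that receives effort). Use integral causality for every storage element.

b5 stroke→J1  (Se1 fixes effort; stroke away)
b2 stroke→J3  (C1 outputs effort q/C1)
b1 stroke→J2  (0-jn J3 has e-setter on 2)
b0 stroke→J1  (common-e at J2 fixed by 1)
b3 stroke→I1  (I1 integral (f out))
b4 stroke→J1  (J1: bond 3 brought flow, rest push out)

b0 |J1
b1 |J2
b2 |J3
b3 |I1
b4 |J1
b5 |J1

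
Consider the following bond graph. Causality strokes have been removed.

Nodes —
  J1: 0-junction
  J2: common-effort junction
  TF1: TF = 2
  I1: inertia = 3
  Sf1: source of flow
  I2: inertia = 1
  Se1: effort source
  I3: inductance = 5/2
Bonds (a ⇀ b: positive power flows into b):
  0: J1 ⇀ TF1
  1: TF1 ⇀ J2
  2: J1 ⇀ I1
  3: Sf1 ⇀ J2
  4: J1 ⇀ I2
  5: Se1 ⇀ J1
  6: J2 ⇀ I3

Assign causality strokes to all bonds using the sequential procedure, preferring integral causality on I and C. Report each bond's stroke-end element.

β0 |TF1
β1 |J2
β2 |I1
β3 |Sf1
β4 |I2
β5 |J1
β6 |I3

β3 stroke at Sf1  (Sf1: flow source, stroke at near end)
β5 stroke at J1  (Se1 fixes effort; stroke away)
β0 stroke at TF1  (J1 effort already set via bond 5)
β2 stroke at I1  (J1: bond 5 brought effort, rest push out)
β4 stroke at I2  (0-jn J1 has e-setter on 5)
β1 stroke at J2  (through TF1, causality passes straight; one stroke at TF1)
β6 stroke at I3  (common-e at J2 fixed by 1)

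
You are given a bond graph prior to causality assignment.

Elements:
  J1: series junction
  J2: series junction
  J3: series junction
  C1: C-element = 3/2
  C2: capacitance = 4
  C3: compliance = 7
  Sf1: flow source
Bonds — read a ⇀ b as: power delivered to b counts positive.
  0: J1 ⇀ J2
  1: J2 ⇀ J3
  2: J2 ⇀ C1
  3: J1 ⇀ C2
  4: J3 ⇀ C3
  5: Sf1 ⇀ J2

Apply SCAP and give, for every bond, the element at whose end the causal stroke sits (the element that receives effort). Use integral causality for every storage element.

b0 |J2
b1 |J2
b2 |J2
b3 |J1
b4 |J3
b5 |Sf1

bond 5 →Sf1  (Sf1 fixes flow; stroke at Sf1)
bond 0 →J2  (common-f at J2 fixed by 5)
bond 1 →J2  (J2: bond 5 brought flow, rest push out)
bond 2 →J2  (common-f at J2 fixed by 5)
bond 4 →J3  (J3: bond 1 brought flow, rest push out)
bond 3 →J1  (1-jn J1 has f-setter on 0)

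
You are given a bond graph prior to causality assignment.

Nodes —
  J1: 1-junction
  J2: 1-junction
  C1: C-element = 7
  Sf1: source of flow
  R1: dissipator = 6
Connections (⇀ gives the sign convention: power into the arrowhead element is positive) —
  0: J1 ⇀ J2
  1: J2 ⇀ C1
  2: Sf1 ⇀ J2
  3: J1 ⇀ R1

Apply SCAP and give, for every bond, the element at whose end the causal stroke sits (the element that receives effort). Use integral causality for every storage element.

b0 stroke→J2
b1 stroke→J2
b2 stroke→Sf1
b3 stroke→J1

β2 |Sf1  (Sf1 (Sf) sets flow on bond)
β0 |J2  (1-jn J2 has f-setter on 2)
β1 |J2  (1-jn J2 has f-setter on 2)
β3 |J1  (common-f at J1 fixed by 0)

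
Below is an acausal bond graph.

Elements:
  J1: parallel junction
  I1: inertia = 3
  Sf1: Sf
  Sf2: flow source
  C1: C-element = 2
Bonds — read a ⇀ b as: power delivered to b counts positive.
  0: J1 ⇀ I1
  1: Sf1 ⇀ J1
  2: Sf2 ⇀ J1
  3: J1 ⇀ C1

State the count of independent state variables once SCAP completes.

b1 stroke→Sf1  (Sf1 fixes flow; stroke at Sf1)
b2 stroke→Sf2  (Sf2 (Sf) sets flow on bond)
b0 stroke→I1  (prefer integral on I1)
b3 stroke→J1  (closing 0-jn rule on J1)

2  (C1, I1 all integral)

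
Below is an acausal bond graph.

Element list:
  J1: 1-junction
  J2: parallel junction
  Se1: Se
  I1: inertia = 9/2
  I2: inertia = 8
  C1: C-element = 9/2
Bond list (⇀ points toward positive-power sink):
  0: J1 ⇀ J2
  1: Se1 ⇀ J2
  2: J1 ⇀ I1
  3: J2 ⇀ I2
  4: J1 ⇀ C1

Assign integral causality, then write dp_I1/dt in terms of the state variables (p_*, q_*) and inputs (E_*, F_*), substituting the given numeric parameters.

#1 stroke at J2  (source Se1 imposes e)
#0 stroke at J1  (common-e at J2 fixed by 1)
#3 stroke at I2  (J2: bond 1 brought effort, rest push out)
#2 stroke at I1  (I1 integral (f out))
#4 stroke at J1  (common-f at J1 fixed by 2)

dp_I1/dt = -E_Se1 - 2*q_C1/9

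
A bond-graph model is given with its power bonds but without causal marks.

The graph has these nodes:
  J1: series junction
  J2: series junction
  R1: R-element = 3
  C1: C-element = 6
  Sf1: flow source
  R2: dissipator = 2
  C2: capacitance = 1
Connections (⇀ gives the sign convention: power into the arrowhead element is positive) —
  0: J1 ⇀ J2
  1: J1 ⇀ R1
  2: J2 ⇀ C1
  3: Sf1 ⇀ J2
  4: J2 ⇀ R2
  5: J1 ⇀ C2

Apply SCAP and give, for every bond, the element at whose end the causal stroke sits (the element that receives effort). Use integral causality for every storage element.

#3 →Sf1  (Sf1 fixes flow; stroke at Sf1)
#0 →J2  (common-f at J2 fixed by 3)
#2 →J2  (common-f at J2 fixed by 3)
#4 →J2  (J2 flow already set via bond 3)
#1 →J1  (common-f at J1 fixed by 0)
#5 →J1  (1-jn J1 has f-setter on 0)

#0 |J2
#1 |J1
#2 |J2
#3 |Sf1
#4 |J2
#5 |J1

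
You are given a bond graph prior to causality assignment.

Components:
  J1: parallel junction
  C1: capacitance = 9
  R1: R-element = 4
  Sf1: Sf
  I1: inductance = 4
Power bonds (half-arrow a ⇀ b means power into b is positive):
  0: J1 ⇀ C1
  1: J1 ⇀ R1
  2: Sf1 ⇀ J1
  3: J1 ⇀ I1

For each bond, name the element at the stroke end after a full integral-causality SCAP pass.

β0 stroke at J1
β1 stroke at R1
β2 stroke at Sf1
β3 stroke at I1

bond 2 stroke at Sf1  (Sf1 (Sf) sets flow on bond)
bond 0 stroke at J1  (prefer integral on C1)
bond 1 stroke at R1  (J1: bond 0 brought effort, rest push out)
bond 3 stroke at I1  (J1 effort already set via bond 0)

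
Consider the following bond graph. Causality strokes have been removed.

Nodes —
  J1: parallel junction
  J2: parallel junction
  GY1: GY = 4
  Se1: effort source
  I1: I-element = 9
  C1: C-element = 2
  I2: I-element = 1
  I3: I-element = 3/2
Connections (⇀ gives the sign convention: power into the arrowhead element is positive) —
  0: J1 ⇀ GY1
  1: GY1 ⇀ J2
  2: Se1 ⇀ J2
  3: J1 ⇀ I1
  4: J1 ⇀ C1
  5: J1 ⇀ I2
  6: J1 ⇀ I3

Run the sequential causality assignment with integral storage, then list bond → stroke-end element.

β0 |GY1
β1 |GY1
β2 |J2
β3 |I1
β4 |J1
β5 |I2
β6 |I3

#2 |J2  (source Se1 imposes e)
#1 |GY1  (common-e at J2 fixed by 2)
#0 |GY1  (through GY1, causality inverts; strokes same side of GY1)
#3 |I1  (I1 integral (f out))
#4 |J1  (C1 integral (e out))
#5 |I2  (0-jn J1 has e-setter on 4)
#6 |I3  (0-jn J1 has e-setter on 4)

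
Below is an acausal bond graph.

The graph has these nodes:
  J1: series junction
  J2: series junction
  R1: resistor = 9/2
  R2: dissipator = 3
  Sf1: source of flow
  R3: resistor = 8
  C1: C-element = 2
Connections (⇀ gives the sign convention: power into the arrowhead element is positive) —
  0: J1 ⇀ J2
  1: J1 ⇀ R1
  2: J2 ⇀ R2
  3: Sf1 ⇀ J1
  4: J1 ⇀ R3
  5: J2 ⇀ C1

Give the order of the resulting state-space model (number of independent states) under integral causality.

β3 stroke at Sf1  (Sf1 fixes flow; stroke at Sf1)
β0 stroke at J1  (J1 flow already set via bond 3)
β1 stroke at J1  (J1: bond 3 brought flow, rest push out)
β4 stroke at J1  (common-f at J1 fixed by 3)
β2 stroke at J2  (J2 flow already set via bond 0)
β5 stroke at J2  (J2: bond 0 brought flow, rest push out)

1  (C1 all integral)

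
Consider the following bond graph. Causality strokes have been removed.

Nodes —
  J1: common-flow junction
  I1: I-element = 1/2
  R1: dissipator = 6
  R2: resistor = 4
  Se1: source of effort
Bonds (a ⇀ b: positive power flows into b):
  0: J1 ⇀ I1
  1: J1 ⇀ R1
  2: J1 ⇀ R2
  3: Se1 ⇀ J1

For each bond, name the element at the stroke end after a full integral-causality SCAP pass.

bond 0 |I1
bond 1 |J1
bond 2 |J1
bond 3 |J1

bond 3 →J1  (Se1: effort source, stroke at far end)
bond 0 →I1  (prefer integral on I1)
bond 1 →J1  (1-jn J1 has f-setter on 0)
bond 2 →J1  (1-jn J1 has f-setter on 0)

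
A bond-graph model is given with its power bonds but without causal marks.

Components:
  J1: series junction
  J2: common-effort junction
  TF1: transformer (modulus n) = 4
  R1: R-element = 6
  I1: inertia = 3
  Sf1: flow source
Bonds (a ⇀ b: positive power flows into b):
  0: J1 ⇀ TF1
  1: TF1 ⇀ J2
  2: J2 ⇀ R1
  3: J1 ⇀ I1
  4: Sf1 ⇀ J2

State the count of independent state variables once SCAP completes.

#4 |Sf1  (Sf1: flow source, stroke at near end)
#3 |I1  (I1: I, integral causality)
#0 |J1  (J1 flow already set via bond 3)
#1 |TF1  (TF1 one-in-one-out from 0)
#2 |J2  (only one effort-in slot at J2)

1  (I1 all integral)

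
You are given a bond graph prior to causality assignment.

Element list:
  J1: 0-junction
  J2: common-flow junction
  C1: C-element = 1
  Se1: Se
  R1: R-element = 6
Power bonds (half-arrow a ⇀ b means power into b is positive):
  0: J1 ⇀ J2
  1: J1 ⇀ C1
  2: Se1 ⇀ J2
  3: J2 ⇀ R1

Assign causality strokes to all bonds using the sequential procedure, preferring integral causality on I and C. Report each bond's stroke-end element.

bond 0 stroke→J2
bond 1 stroke→J1
bond 2 stroke→J2
bond 3 stroke→R1

b2 stroke→J2  (source Se1 imposes e)
b1 stroke→J1  (C1 integral (e out))
b0 stroke→J2  (J1 effort already set via bond 1)
b3 stroke→R1  (J2: last free bond brings flow in)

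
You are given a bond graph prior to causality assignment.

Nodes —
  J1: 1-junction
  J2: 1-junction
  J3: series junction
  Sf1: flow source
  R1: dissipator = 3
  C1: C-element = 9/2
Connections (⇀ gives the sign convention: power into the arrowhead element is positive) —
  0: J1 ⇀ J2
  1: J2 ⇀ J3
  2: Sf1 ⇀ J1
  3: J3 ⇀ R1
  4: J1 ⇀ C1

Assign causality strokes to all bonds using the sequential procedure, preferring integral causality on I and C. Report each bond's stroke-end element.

#2 stroke at Sf1  (Sf1: flow source, stroke at near end)
#0 stroke at J1  (1-jn J1 has f-setter on 2)
#4 stroke at J1  (J1: bond 2 brought flow, rest push out)
#1 stroke at J2  (common-f at J2 fixed by 0)
#3 stroke at J3  (common-f at J3 fixed by 1)

β0 →J1
β1 →J2
β2 →Sf1
β3 →J3
β4 →J1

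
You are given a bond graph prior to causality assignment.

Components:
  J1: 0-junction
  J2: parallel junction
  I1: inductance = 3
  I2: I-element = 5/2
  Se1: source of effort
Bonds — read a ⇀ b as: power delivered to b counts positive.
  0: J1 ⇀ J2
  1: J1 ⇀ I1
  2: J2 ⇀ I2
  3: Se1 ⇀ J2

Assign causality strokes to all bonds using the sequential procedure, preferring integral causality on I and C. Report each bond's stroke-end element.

bond 3 |J2  (source Se1 imposes e)
bond 0 |J1  (J2: bond 3 brought effort, rest push out)
bond 2 |I2  (J2 effort already set via bond 3)
bond 1 |I1  (0-jn J1 has e-setter on 0)

#0 stroke at J1
#1 stroke at I1
#2 stroke at I2
#3 stroke at J2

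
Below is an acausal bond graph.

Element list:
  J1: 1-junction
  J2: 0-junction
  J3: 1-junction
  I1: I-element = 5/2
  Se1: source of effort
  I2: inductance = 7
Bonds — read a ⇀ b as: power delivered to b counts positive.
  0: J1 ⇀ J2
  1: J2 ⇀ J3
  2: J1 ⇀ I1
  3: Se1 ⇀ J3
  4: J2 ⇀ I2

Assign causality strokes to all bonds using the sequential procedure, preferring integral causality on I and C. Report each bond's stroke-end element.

b0 stroke→J1
b1 stroke→J2
b2 stroke→I1
b3 stroke→J3
b4 stroke→I2

#3 →J3  (Se1: effort source, stroke at far end)
#1 →J2  (only one flow-in slot at J3)
#0 →J1  (common-e at J2 fixed by 1)
#4 →I2  (J2: bond 1 brought effort, rest push out)
#2 →I1  (closing 1-jn rule on J1)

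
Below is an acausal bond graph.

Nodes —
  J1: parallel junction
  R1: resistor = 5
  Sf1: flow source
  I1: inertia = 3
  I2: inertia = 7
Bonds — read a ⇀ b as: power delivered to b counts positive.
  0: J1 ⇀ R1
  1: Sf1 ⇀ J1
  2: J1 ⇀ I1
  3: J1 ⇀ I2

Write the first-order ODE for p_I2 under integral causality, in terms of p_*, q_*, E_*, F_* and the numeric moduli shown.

dp_I2/dt = 5*F_Sf1 - 5*p_I1/3 - 5*p_I2/7

#1 stroke→Sf1  (Sf1 fixes flow; stroke at Sf1)
#2 stroke→I1  (prefer integral on I1)
#3 stroke→I2  (I2 outputs flow p/I2)
#0 stroke→J1  (only one effort-in slot at J1)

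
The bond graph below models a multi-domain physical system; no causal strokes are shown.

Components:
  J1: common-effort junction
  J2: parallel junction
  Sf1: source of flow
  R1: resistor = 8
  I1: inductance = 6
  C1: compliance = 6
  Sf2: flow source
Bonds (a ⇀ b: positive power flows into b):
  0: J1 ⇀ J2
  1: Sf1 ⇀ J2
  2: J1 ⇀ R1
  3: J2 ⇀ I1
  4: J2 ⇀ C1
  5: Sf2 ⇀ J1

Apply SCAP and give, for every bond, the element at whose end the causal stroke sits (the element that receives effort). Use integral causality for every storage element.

bond 1 →Sf1  (Sf1 fixes flow; stroke at Sf1)
bond 5 →Sf2  (Sf2: flow source, stroke at near end)
bond 3 →I1  (I1 outputs flow p/I1)
bond 4 →J2  (prefer integral on C1)
bond 0 →J1  (common-e at J2 fixed by 4)
bond 2 →R1  (common-e at J1 fixed by 0)

b0 stroke at J1
b1 stroke at Sf1
b2 stroke at R1
b3 stroke at I1
b4 stroke at J2
b5 stroke at Sf2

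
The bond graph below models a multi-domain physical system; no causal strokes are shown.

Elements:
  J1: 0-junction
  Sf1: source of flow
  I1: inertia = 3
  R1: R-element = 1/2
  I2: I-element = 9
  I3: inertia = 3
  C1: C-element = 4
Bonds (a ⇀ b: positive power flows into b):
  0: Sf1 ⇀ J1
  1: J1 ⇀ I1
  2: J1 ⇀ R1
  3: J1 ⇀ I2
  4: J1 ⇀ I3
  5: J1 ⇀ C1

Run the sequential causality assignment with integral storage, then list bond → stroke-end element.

bond 0 stroke at Sf1  (source Sf1 imposes f)
bond 1 stroke at I1  (I1: I, integral causality)
bond 3 stroke at I2  (I2 outputs flow p/I2)
bond 4 stroke at I3  (I3 outputs flow p/I3)
bond 5 stroke at J1  (C1 integral (e out))
bond 2 stroke at R1  (0-jn J1 has e-setter on 5)

#0 |Sf1
#1 |I1
#2 |R1
#3 |I2
#4 |I3
#5 |J1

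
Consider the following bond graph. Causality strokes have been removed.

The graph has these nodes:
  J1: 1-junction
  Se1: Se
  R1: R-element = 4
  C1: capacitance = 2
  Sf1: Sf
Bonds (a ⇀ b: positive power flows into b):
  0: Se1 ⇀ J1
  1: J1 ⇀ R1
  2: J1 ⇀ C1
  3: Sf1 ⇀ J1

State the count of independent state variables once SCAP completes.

1  (C1 all integral)

b0 |J1  (Se1 fixes effort; stroke away)
b3 |Sf1  (Sf1: flow source, stroke at near end)
b1 |J1  (common-f at J1 fixed by 3)
b2 |J1  (common-f at J1 fixed by 3)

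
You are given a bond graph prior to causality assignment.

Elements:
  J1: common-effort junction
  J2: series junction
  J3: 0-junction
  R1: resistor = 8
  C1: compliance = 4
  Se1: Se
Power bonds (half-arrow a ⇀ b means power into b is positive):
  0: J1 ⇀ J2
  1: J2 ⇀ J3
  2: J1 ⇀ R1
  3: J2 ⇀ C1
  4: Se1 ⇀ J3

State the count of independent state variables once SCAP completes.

b4 stroke→J3  (Se1: effort source, stroke at far end)
b1 stroke→J2  (J3: bond 4 brought effort, rest push out)
b3 stroke→J2  (C1 integral (e out))
b0 stroke→J1  (J2: last free bond brings flow in)
b2 stroke→R1  (J1: bond 0 brought effort, rest push out)

1  (C1 all integral)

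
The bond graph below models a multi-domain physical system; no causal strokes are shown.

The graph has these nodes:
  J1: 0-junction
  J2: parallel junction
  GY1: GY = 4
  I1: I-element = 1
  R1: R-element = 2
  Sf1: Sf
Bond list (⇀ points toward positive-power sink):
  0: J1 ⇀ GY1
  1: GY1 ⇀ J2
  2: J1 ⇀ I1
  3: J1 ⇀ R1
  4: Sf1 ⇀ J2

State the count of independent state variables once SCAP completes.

1  (I1 all integral)

#4 stroke at Sf1  (Sf1 (Sf) sets flow on bond)
#1 stroke at J2  (J2 needs exactly one e-in)
#0 stroke at J1  (through GY1, causality inverts; strokes same side of GY1)
#2 stroke at I1  (common-e at J1 fixed by 0)
#3 stroke at R1  (J1: bond 0 brought effort, rest push out)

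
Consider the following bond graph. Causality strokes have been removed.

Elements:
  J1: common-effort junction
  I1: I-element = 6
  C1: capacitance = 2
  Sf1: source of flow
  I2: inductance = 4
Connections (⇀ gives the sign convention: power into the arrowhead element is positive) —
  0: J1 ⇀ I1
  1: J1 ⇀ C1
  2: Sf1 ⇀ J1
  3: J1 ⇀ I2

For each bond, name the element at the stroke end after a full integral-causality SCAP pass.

b2 →Sf1  (source Sf1 imposes f)
b0 →I1  (prefer integral on I1)
b1 →J1  (prefer integral on C1)
b3 →I2  (common-e at J1 fixed by 1)

#0 |I1
#1 |J1
#2 |Sf1
#3 |I2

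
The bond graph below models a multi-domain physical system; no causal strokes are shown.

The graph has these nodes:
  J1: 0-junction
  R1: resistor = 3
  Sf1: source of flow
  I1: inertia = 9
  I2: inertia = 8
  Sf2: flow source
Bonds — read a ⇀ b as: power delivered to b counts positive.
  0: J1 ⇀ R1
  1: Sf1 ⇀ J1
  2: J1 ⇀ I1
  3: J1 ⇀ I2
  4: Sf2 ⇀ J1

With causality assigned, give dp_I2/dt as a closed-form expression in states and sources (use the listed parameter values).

dp_I2/dt = 3*F_Sf1 + 3*F_Sf2 - p_I1/3 - 3*p_I2/8

β1 stroke→Sf1  (Sf1 (Sf) sets flow on bond)
β4 stroke→Sf2  (source Sf2 imposes f)
β2 stroke→I1  (I1 outputs flow p/I1)
β3 stroke→I2  (prefer integral on I2)
β0 stroke→J1  (only one effort-in slot at J1)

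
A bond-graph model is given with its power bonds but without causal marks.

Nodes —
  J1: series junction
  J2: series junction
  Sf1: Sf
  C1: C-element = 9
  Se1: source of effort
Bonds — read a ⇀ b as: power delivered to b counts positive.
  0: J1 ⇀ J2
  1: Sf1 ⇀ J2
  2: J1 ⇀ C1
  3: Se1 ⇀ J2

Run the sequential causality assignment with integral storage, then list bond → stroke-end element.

bond 1 →Sf1  (Sf1: flow source, stroke at near end)
bond 3 →J2  (Se1 fixes effort; stroke away)
bond 0 →J2  (J2 flow already set via bond 1)
bond 2 →J1  (1-jn J1 has f-setter on 0)

bond 0 |J2
bond 1 |Sf1
bond 2 |J1
bond 3 |J2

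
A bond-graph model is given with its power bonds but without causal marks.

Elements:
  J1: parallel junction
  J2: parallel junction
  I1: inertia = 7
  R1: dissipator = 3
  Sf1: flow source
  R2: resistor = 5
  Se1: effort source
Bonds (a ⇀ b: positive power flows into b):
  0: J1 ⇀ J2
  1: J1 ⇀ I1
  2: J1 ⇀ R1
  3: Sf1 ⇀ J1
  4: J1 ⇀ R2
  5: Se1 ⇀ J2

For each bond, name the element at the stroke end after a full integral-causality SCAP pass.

bond 3 →Sf1  (Sf1: flow source, stroke at near end)
bond 5 →J2  (Se1: effort source, stroke at far end)
bond 0 →J1  (J2 effort already set via bond 5)
bond 1 →I1  (J1: bond 0 brought effort, rest push out)
bond 2 →R1  (J1: bond 0 brought effort, rest push out)
bond 4 →R2  (J1: bond 0 brought effort, rest push out)

#0 →J1
#1 →I1
#2 →R1
#3 →Sf1
#4 →R2
#5 →J2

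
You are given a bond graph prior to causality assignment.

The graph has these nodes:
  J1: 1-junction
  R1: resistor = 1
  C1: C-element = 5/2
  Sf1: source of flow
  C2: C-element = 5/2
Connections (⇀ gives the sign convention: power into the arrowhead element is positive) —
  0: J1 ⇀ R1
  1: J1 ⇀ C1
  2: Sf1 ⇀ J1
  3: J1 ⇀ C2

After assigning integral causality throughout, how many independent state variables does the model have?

2  (C1, C2 all integral)

b2 stroke→Sf1  (Sf1 (Sf) sets flow on bond)
b0 stroke→J1  (J1: bond 2 brought flow, rest push out)
b1 stroke→J1  (common-f at J1 fixed by 2)
b3 stroke→J1  (1-jn J1 has f-setter on 2)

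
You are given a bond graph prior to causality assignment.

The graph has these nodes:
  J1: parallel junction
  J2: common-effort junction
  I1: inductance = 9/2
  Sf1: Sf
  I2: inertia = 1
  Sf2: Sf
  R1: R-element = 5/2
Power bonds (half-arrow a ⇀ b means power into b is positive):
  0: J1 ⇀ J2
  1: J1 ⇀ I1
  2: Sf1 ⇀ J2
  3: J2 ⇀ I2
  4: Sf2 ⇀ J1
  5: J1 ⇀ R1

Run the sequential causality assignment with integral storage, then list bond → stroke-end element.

bond 2 |Sf1  (Sf1 (Sf) sets flow on bond)
bond 4 |Sf2  (Sf2 fixes flow; stroke at Sf2)
bond 1 |I1  (I1 integral (f out))
bond 3 |I2  (I2: I, integral causality)
bond 0 |J2  (J2 needs exactly one e-in)
bond 5 |J1  (only one effort-in slot at J1)

bond 0 →J2
bond 1 →I1
bond 2 →Sf1
bond 3 →I2
bond 4 →Sf2
bond 5 →J1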